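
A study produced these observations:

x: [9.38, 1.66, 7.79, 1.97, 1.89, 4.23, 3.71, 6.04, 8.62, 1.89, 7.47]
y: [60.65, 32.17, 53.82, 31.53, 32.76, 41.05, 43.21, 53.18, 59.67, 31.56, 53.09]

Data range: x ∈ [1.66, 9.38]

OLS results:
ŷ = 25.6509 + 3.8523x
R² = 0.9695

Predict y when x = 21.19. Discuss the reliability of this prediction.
The equation gives ŷ = 107.2811; however x = 21.19 is 11.81 units above the observed range, so this extrapolated value should not be trusted.

Prediction calculation:
ŷ = 25.6509 + 3.8523 × 21.19
ŷ = 107.2811

Reliability:
- Data range: x ∈ [1.66, 9.38]
- Prediction point: x = 21.19 is 11.81 units above the observed range → this is EXTRAPOLATION, not interpolation

Why that matters here:
- The standard error of prediction grows with (x − x̄)², and x = 21.19 is far from x̄ = 4.97
- Real relationships often flatten, saturate, or turn nonlinear at extremes

A defensible statement: 'if the linear trend continued to x = 21.19, y would be about 107.2811' — the premise is untested.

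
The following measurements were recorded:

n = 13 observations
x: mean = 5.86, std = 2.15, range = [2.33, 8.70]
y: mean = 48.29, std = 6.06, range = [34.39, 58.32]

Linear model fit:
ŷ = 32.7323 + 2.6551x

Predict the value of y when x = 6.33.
ŷ = 49.5391

To predict y for x = 6.33, substitute into the regression equation:

ŷ = 32.7323 + 2.6551 × 6.33
ŷ = 32.7323 + 16.8068
ŷ = 49.5391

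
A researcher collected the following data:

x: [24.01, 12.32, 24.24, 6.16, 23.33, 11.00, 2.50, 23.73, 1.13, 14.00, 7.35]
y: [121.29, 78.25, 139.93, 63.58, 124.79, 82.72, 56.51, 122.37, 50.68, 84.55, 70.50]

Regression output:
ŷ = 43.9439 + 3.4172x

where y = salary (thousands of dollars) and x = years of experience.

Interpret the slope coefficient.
For each additional year of experience, predicted salary increases by approximately 3.4172 thousand dollars.

The slope β₁ = 3.4172 gives the rate at which the fitted salary changes with experience.

Interpretation:
- Experience up by 1 year → predicted salary increases by 3.4172 thousand dollars
- This is a linear approximation: the same per-unit change is assumed across the whole observed x range

The intercept β₀ = 43.9439 is the predicted salary when experience = 0; since the smallest observed x is 1.13, this is an extrapolation and mainly anchors the line.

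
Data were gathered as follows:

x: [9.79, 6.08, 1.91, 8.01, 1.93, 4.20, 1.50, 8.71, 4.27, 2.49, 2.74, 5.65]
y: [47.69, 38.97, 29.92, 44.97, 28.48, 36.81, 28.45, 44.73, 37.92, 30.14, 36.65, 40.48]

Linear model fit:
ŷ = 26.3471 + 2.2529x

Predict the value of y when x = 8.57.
ŷ = 45.6545

Plug x = 8.57 into the fitted line:

ŷ = 26.3471 + 2.2529 × 8.57
ŷ = 26.3471 + 19.3074
ŷ = 45.6545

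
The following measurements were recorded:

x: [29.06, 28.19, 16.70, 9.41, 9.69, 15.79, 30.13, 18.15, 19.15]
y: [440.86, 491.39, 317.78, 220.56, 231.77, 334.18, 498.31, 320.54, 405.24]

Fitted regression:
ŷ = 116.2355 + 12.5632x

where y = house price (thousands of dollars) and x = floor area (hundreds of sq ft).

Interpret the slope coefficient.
On average, house price is about 12.5632 thousand dollars higher for every extra hundred sq ft of floor area.

The slope β₁ = 12.5632 gives the rate at which the fitted house price changes with floor area.

Interpretation:
- Floor area up by 1 hundred sq ft → predicted house price increases by 12.5632 thousand dollars
- The effect is assumed constant over the observed range of x (linearity)
- The sign (+) gives the direction; the magnitude 12.5632 gives the size of the effect per hundred sq ft

The intercept β₀ = 116.2355 is the predicted house price when floor area = 0; since the smallest observed x is 9.41, this is an extrapolation and mainly anchors the line.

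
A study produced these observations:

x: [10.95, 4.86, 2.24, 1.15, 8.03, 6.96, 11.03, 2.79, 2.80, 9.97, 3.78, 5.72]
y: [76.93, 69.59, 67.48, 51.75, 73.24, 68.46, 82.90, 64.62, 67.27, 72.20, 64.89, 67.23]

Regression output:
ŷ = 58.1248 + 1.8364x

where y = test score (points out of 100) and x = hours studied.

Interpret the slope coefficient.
For each additional hour of study time, predicted test score increases by approximately 1.8364 points.

The slope β₁ = 1.8364 gives the rate at which the fitted test score changes with study time.

Interpretation:
- Study time up by 1 hour → predicted test score increases by 1.8364 points
- The effect is assumed constant over the observed range of x (linearity)

The intercept β₀ = 58.1248 is the predicted test score when study time = 0; since the smallest observed x is 1.15, this is an extrapolation and mainly anchors the line.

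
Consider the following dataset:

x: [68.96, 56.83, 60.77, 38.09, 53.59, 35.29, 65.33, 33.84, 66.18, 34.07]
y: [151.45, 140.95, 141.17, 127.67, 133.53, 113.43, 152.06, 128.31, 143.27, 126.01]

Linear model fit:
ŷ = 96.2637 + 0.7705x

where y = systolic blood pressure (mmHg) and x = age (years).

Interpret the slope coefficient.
An increase of one year in age is associated with a 0.7705 mmHg increase in predicted blood pressure.

The slope β₁ = 0.7705 gives the rate at which the fitted blood pressure changes with age.

Interpretation:
- Age up by 1 year → predicted blood pressure increases by 0.7705 mmHg
- This is a linear approximation: the same per-unit change is assumed across the whole observed x range
- The sign (+) gives the direction; the magnitude 0.7705 gives the size of the effect per year

The intercept β₀ = 96.2637 is the predicted blood pressure when age = 0; since the smallest observed x is 33.84, this is an extrapolation and mainly anchors the line.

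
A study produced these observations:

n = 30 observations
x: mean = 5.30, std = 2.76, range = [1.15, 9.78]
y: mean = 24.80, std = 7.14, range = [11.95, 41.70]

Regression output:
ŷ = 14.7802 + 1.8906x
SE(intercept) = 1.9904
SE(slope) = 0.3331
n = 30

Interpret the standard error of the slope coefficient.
SE(slope) = 0.3331 measures the uncertainty in the estimated slope. The coefficient is estimated precisely (SE/|β̂₁| = 17.6%).

SE(β̂₁) = s / √Sxx, where s is the residual standard deviation and Sxx = Σ(x − x̄)². It is the yardstick for how far β̂₁ = 1.8906 could plausibly be from the true slope.

Relative precision:
- SE / |β̂₁| = 0.3331 / 1.8906 = 17.6%
- Rule of thumb (under 20%: precise; 20% to under 50%: moderately precise; 50% or more: imprecise) → precise

Link to interval estimation: a confidence interval for β₁ is β̂₁ ± t* × 0.3331, so SE sets the half-width per unit of t*.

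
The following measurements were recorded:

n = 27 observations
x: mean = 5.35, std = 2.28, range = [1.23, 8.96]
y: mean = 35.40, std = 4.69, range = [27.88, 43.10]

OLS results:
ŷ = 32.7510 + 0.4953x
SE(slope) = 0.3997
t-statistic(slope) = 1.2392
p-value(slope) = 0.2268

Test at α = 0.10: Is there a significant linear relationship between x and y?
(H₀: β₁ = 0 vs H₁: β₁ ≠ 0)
Fail to reject H₀: p-value = 0.2268 ≥ α = 0.10. The linear relationship is not significant at the 10% level.

Hypothesis test for the slope coefficient:

H₀: β₁ = 0 (no linear relationship)
H₁: β₁ ≠ 0 (linear relationship exists)

Test statistic: t = β̂₁ / SE(β̂₁) = 0.4953 / 0.3997 = 1.2392

p = 0.2268: how often a slope estimate this far from 0 (in SE units) would arise by chance if β₁ were truly 0.

Decision rule: reject H₀ if p-value < α.
p-value = 0.2268 ≥ α = 0.10 → fail to reject H₀.

There is not sufficient evidence at the 10% significance level to conclude that a linear relationship exists between x and y.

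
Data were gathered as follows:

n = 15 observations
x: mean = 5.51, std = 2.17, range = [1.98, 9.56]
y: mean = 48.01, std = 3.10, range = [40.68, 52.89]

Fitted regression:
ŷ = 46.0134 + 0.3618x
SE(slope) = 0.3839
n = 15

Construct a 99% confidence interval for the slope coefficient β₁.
The 99% CI for β₁ is (-0.7946, 1.5182)

Confidence interval for the slope:

The 99% CI for β₁ is: β̂₁ ± t*(α/2, n-2) × SE(β̂₁)

Step 1: Find critical t-value
- Confidence level = 0.99
- Degrees of freedom = n - 2 = 15 - 2 = 13
- t*(α/2, 13) = 3.0123

Step 2: Calculate margin of error
Margin = 3.0123 × 0.3839 = 1.1564

Step 3: Construct interval
CI = 0.3618 ± 1.1564
CI = (-0.7946, 1.5182)

Interpretation: each one-unit increase in x is associated with a change in mean y of between -0.7946 and 1.5182, with 99% confidence.
Because 0 lies inside the interval, a two-sided test at α = 0.01 would fail to reject H₀: β₁ = 0.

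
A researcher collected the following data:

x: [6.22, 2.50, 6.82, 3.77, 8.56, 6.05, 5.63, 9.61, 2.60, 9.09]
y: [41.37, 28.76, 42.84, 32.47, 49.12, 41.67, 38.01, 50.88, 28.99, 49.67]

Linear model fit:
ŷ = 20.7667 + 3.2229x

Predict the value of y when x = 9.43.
ŷ = 51.1586

Plug x = 9.43 into the fitted line:

ŷ = 20.7667 + 3.2229 × 9.43
ŷ = 20.7667 + 30.3919
ŷ = 51.1586

This is a point prediction; actual observations scatter around it by roughly the residual standard deviation.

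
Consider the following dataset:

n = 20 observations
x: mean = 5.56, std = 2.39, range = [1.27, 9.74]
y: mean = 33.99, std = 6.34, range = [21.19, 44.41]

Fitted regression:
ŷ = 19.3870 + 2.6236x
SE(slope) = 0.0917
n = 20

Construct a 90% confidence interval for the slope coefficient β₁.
The 90% CI for β₁ is (2.4646, 2.7826)

Confidence interval for the slope:

The 90% CI for β₁ is: β̂₁ ± t*(α/2, n-2) × SE(β̂₁)

Step 1: Find critical t-value
- Confidence level = 0.9
- Degrees of freedom = n - 2 = 20 - 2 = 18
- t*(α/2, 18) = 1.7341

Step 2: Calculate margin of error
Margin = 1.7341 × 0.0917 = 0.1590

Step 3: Construct interval
CI = 2.6236 ± 0.1590
CI = (2.4646, 2.7826)

Interpretation: each one-unit increase in x is associated with a change in mean y of between 2.4646 and 2.7826, with 90% confidence.
Since 0 is outside the interval, a two-sided test at α = 0.10 would reject H₀: β₁ = 0.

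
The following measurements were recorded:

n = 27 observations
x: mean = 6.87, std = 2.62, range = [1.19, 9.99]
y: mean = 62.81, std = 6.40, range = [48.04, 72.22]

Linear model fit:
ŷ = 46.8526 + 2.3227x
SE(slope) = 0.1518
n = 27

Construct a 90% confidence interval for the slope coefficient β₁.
The 90% CI for β₁ is (2.0634, 2.5820)

Confidence interval for the slope:

The 90% CI for β₁ is: β̂₁ ± t*(α/2, n-2) × SE(β̂₁)

Step 1: Find critical t-value
- Confidence level = 0.9
- Degrees of freedom = n - 2 = 27 - 2 = 25
- t*(α/2, 25) = 1.7081

Step 2: Calculate margin of error
Margin = 1.7081 × 0.1518 = 0.2593

Step 3: Construct interval
CI = 2.3227 ± 0.2593
CI = (2.0634, 2.5820)

Interpretation: intervals built this way capture the true β₁ in 90% of repeated samples; here the plausible range for the per-unit effect of x on y is 2.0634 to 2.5820.
The interval does not include 0, suggesting a significant linear relationship.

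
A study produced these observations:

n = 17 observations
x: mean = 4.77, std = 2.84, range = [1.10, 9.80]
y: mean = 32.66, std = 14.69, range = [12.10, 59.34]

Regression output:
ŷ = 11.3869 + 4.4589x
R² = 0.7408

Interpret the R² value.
About 74.08% of the variability in y is accounted for by the regression on x (R² = 0.7408) — a strong linear fit.

R² (coefficient of determination) measures the proportion of variance in y explained by the regression model.

Here R² = 0.7408:
- Explained: 74.08% of the variation in y
- Unexplained (residual): 100% − 74.08% = 25.92%
- Rule of thumb (below 0.3 weak; 0.3 to below 0.7 moderate; 0.7 and above strong) → strong

Calculation: R² = 1 − (SS_res / SS_tot), where SS_res is the sum of squared residuals and SS_tot the total sum of squares.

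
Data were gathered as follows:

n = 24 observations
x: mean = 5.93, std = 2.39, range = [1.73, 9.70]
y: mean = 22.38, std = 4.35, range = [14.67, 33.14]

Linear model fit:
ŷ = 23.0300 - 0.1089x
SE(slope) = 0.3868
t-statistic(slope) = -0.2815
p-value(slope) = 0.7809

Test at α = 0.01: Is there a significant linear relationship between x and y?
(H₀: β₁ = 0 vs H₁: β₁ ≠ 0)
Since p-value = 0.7809 ≥ α = 0.01, fail to reject H₀ — the slope is not significantly different from 0.

Hypothesis test for the slope coefficient:

H₀: β₁ = 0 (no linear relationship)
H₁: β₁ ≠ 0 (linear relationship exists)

Test statistic: t = β̂₁ / SE(β̂₁) = -0.1089 / 0.3868 = -0.2815

The p-value (0.7809) is the probability, under H₀, of a t-statistic at least as extreme as |t| = 0.2815 (two-sided, df = n − 2 = 22).

Decision rule: reject H₀ if p-value < α.
p-value = 0.7809 ≥ α = 0.01 → fail to reject H₀.

There is not sufficient evidence at the 1% significance level to conclude that a linear relationship exists between x and y.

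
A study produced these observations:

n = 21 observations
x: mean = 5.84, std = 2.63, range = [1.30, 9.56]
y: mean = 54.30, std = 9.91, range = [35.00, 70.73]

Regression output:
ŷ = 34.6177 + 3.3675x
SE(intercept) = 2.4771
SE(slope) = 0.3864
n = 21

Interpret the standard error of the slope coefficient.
SE(β̂₁) = 0.3864 is the estimated standard deviation of the slope estimate across repeated samples; relative to β̂₁ = 3.3675 that is 11.5%, a precise estimate.

SE(β̂₁) = s / √Sxx, where s is the residual standard deviation and Sxx = Σ(x − x̄)². It is the yardstick for how far β̂₁ = 3.3675 could plausibly be from the true slope.

Relative precision:
- SE / |β̂₁| = 0.3864 / 3.3675 = 11.5%
- Rule of thumb (under 20%: precise; 20% to under 50%: moderately precise; 50% or more: imprecise) → precise

Link to the t-test: t = β̂₁ / SE(β̂₁) = 3.3675 / 0.3864 = 8.7151, the statistic for H₀: β₁ = 0.

What drives SE(β̂₁): wider spread of x values → smaller SE; more residual scatter → larger SE; larger n (here n = 21) → smaller SE.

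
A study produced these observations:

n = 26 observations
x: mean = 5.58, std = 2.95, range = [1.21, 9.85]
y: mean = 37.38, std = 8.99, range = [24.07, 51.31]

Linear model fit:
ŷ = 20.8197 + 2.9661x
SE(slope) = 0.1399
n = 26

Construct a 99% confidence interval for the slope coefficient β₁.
The 99% CI for β₁ is (2.5748, 3.3574)

Confidence interval for the slope:

The 99% CI for β₁ is: β̂₁ ± t*(α/2, n-2) × SE(β̂₁)

Step 1: Find critical t-value
- Confidence level = 0.99
- Degrees of freedom = n - 2 = 26 - 2 = 24
- t*(α/2, 24) = 2.7969

Step 2: Calculate margin of error
Margin = 2.7969 × 0.1399 = 0.3913

Step 3: Construct interval
CI = 2.9661 ± 0.3913
CI = (2.5748, 3.3574)

Interpretation: intervals built this way capture the true β₁ in 99% of repeated samples; here the plausible range for the per-unit effect of x on y is 2.5748 to 3.3574.
The interval does not include 0, suggesting a significant linear relationship.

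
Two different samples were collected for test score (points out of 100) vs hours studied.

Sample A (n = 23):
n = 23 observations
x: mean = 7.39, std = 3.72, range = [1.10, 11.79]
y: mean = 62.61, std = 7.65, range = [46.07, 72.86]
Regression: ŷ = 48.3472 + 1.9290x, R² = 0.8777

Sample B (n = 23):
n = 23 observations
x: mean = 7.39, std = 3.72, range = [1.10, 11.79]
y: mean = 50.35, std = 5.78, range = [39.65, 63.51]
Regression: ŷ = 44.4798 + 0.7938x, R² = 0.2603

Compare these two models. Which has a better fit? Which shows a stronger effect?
Model A has the better fit (R² = 0.8777 vs 0.2603). Model A shows the stronger effect (|β₁| = 1.9290 vs 0.7938).

Model Comparison:

Fit — compare R²:
- Model A: R² = 0.8777 → 87.77% of variance in test score explained
- Model B: R² = 0.2603 → 26.03% of variance in test score explained
- 0.8777 > 0.2603 → Model A has the better fit

Which has the larger per-hour effect? (|β₁|)
- Model A: β₁ = 1.9290 → predicted test score rises 1.9290 points per additional hour of study time
- Model B: β₁ = 0.7938 → predicted test score rises 0.7938 points per additional hour of study time
- |1.9290| > |0.7938| → Model A shows the stronger marginal effect

Notes:
- R² measures how tightly points cluster around the line; β₁ measures how steep the line is — they answer different questions.
- The two samples could reflect different populations, time periods, or measurement quality.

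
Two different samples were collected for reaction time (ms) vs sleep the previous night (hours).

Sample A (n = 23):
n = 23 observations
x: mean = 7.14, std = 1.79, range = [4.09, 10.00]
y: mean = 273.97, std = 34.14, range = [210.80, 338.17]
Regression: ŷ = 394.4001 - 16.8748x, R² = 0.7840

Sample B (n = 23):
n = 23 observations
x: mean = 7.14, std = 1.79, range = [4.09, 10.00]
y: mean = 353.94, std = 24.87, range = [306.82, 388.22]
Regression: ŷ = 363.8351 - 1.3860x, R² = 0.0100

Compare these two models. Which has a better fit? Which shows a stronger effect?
Model A has the better fit (R² = 0.7840 vs 0.0100). Model A shows the stronger effect (|β₁| = 16.8748 vs 1.3860).

Model Comparison:

Which explains more variance? (R²)
- Model A: R² = 0.7840 → 78.40% of variance in reaction time explained
- Model B: R² = 0.0100 → 1.00% of variance in reaction time explained
- 0.7840 > 0.0100 → Model A has the better fit

Which has the larger per-hour effect? (|β₁|)
- Model A: β₁ = -16.8748 → predicted reaction time falls 16.8748 ms per additional hour of sleep
- Model B: β₁ = -1.3860 → predicted reaction time falls 1.3860 ms per additional hour of sleep
- |-16.8748| > |-1.3860| → Model A shows the stronger marginal effect

Note: A better fit (higher R²) doesn't necessarily mean a more important relationship.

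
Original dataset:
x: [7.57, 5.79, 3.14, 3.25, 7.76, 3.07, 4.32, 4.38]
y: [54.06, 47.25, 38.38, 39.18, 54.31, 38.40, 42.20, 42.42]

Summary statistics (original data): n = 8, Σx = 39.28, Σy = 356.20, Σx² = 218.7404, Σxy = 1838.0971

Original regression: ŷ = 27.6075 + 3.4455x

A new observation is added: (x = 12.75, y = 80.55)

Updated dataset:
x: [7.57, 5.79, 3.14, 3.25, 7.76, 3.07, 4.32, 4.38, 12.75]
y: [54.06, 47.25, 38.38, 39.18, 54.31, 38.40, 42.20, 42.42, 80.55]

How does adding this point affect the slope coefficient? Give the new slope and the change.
Adding the point moves β₁ from 3.4455 to 4.2256, i.e. it increases by 0.7801 (+22.6%).

The new point has HIGH LEVERAGE: x = 12.75 is far from the original mean x̄ = 39.28/8 ≈ 4.91 (original range [3.07, 7.76]).

Step 1: Update the sums with the new point (n goes from 8 to 9)
Σx  = 39.28 + 12.75 = 52.03
Σy  = 356.20 + 80.55 = 436.75
Σx² = 218.7404 + 12.75² = 218.7404 + 162.5625 = 381.3029
Σxy = 1838.0971 + 12.75×80.55 = 1838.0971 + 1027.0125 = 2865.1096

Step 2: Recompute the slope with b₁ = (nΣxy − ΣxΣy) / (nΣx² − (Σx)²)
Numerator   = 9×2865.1096 − 52.03×436.75 = 25785.9864 − 22724.1025 = 3061.8839
Denominator = 9×381.3029 − 52.03² = 3431.7261 − 2707.1209 = 724.6052
b₁(new) = 3061.8839 / 724.6052 = 4.2256

(Same formula on the original sums: (8×1838.0971 − 39.28×356.20) / (8×218.7404 − 39.28²) = 713.2408 / 207.0048 = 3.4455, matching the given fit.)

Step 3: Change in slope
Δβ₁ = 4.2256 − 3.4455 = +0.7801
Relative change = +0.7801 / 3.4455 × 100% = +22.6%
→ the slope increases when the point is added.

Because the point sits above the extension of the original line at a high-leverage x, it tilts the fit up.
In practice: examine leverage (hᵢ) and Cook's distance rather than deleting it automatically.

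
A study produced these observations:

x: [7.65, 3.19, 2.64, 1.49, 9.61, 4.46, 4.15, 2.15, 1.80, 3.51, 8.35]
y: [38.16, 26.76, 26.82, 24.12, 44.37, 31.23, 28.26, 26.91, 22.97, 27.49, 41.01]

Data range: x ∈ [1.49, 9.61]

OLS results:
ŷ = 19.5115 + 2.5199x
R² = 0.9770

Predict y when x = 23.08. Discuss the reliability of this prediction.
ŷ = 77.6708, but this is extrapolation (above the data range [1.49, 9.61]) and may be unreliable.

Prediction calculation:
ŷ = 19.5115 + 2.5199 × 23.08
ŷ = 77.6708

Reliability:
- Data range: x ∈ [1.49, 9.61]
- Prediction point: x = 23.08 is 13.47 units above the observed range → this is EXTRAPOLATION, not interpolation

Why that matters here:
- R² describes fit only over the sampled x values; it says nothing about behaviour beyond them
- There are no observations near this x to validate the fitted line there
- The standard error of prediction grows with (x − x̄)², and x = 23.08 is far from x̄ = 4.45

The R² = 0.9770 only validates the fit within [1.49, 9.61]; treat ŷ = 77.6708 with caution.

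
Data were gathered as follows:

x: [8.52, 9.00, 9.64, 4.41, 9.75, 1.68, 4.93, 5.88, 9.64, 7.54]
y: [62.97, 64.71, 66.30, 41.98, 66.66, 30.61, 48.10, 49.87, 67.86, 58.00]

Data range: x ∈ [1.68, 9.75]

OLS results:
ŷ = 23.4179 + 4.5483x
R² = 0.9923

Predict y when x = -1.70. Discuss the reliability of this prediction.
ŷ = 15.6858 (extrapolation — x = -1.70 lies outside [1.68, 9.75], so reliability is low).

Prediction calculation:
ŷ = 23.4179 + 4.5483 × (-1.70)
ŷ = 15.6858

Reliability:
- Data range: x ∈ [1.68, 9.75]
- Prediction point: x = -1.70 is 3.38 units below the observed range → this is EXTRAPOLATION, not interpolation

Why that matters here:
- The linear relationship may not hold outside the observed range
- The standard error of prediction grows with (x − x̄)², and x = -1.70 is far from x̄ = 7.10

A defensible statement: 'if the linear trend continued to x = -1.70, y would be about 15.6858' — the premise is untested.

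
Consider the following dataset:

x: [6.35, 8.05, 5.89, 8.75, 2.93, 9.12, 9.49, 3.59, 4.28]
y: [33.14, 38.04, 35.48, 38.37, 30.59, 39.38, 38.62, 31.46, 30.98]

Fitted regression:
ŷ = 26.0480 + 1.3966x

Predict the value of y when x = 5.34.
ŷ = 33.5058

Plug x = 5.34 into the fitted line:

ŷ = 26.0480 + 1.3966 × 5.34
ŷ = 26.0480 + 7.4578
ŷ = 33.5058

This is the fitted mean response at that x — an individual observation would come with a wider prediction interval.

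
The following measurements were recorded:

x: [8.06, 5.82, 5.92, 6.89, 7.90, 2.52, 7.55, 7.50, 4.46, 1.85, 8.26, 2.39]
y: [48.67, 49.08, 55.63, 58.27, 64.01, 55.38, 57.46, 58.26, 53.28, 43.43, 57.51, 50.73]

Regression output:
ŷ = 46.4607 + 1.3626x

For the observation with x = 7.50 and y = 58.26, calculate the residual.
Residual = 1.5798

The residual is the difference between the actual value and the predicted value:

Residual = y - ŷ

Step 1: Calculate predicted value
ŷ = 46.4607 + 1.3626 × 7.50
ŷ = 56.6802

Step 2: Calculate residual
Residual = 58.26 - 56.6802
Residual = 1.5798

Interpretation: the model underestimates the actual value by 1.5798 at this point (positive residual → observation lies above the fitted line).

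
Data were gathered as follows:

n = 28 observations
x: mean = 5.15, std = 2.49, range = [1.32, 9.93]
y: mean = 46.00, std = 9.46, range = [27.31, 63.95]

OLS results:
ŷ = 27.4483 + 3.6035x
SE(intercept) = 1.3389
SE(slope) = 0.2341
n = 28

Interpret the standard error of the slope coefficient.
The slope 3.6035 is pinned down to within about ±0.2341 (one SE) by these data — relative uncertainty 6.5%, i.e. precise.

What SE measures:
- The standard error quantifies the sampling variability of the coefficient estimate
- It is the estimated standard deviation of β̂₁ across hypothetical repeated samples of the same size
- Smaller SE → more precise estimate

Relative precision:
- SE / |β̂₁| = 0.2341 / 3.6035 = 6.5%
- Rule of thumb (under 20%: precise; 20% to under 50%: moderately precise; 50% or more: imprecise) → precise

Link to interval estimation: a confidence interval for β₁ is β̂₁ ± t* × 0.2341, so SE sets the half-width per unit of t*.

What drives SE(β̂₁): wider spread of x values → smaller SE; larger n (here n = 28) → smaller SE; more residual scatter → larger SE.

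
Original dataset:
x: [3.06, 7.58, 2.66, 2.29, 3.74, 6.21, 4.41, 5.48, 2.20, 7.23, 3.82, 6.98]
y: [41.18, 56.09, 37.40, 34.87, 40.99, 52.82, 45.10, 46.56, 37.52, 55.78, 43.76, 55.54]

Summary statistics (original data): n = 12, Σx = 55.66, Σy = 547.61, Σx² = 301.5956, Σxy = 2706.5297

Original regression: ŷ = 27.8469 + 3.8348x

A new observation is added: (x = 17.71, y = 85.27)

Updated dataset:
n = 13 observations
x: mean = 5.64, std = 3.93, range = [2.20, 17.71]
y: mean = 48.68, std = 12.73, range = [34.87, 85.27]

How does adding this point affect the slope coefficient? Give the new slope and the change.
Adding the point moves β₁ from 3.8348 to 3.2055, i.e. it decreases by 0.6293 (-16.4%).

The new point has HIGH LEVERAGE: x = 17.71 is far from the original mean x̄ = 55.66/12 ≈ 4.64 (original range [2.20, 7.58]).

Step 1: Update the sums with the new point (n goes from 12 to 13)
Σx  = 55.66 + 17.71 = 73.37
Σy  = 547.61 + 85.27 = 632.88
Σx² = 301.5956 + 17.71² = 301.5956 + 313.6441 = 615.2397
Σxy = 2706.5297 + 17.71×85.27 = 2706.5297 + 1510.1317 = 4216.6614

Step 2: Recompute the slope with b₁ = (nΣxy − ΣxΣy) / (nΣx² − (Σx)²)
Numerator   = 13×4216.6614 − 73.37×632.88 = 54816.5982 − 46434.4056 = 8382.1926
Denominator = 13×615.2397 − 73.37² = 7998.1161 − 5383.1569 = 2614.9592
b₁(new) = 8382.1926 / 2614.9592 = 3.2055

(Same formula on the original sums: (12×2706.5297 − 55.66×547.61) / (12×301.5956 − 55.66²) = 1998.3838 / 521.1116 = 3.8348, matching the given fit.)

Step 3: Change in slope
Δβ₁ = 3.2055 − 3.8348 = -0.6293
Relative change = -0.6293 / 3.8348 × 100% = -16.4%
→ the slope decreases when the point is added.

A high-leverage point only changes the slope if it is off the original line; here y = 85.27 is below the original trend, so the slope decreases.
In practice: check such a point for data-entry or measurement error; refit with and without it and report both if conclusions differ.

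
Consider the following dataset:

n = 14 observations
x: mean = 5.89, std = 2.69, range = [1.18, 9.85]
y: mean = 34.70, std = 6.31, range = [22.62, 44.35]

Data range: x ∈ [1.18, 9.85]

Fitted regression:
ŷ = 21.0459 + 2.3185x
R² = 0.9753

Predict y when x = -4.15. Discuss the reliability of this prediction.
The equation gives ŷ = 11.4241; however x = -4.15 is 5.33 units below the observed range, so this extrapolated value should not be trusted.

Prediction calculation:
ŷ = 21.0459 + 2.3185 × (-4.15)
ŷ = 11.4241

Reliability:
- Data range: x ∈ [1.18, 9.85]
- Prediction point: x = -4.15 is 5.33 units below the observed range → this is EXTRAPOLATION, not interpolation

Why that matters here:
- R² describes fit only over the sampled x values; it says nothing about behaviour beyond them
- There are no observations near this x to validate the fitted line there
- The linear relationship may not hold outside the observed range

A defensible statement: 'if the linear trend continued to x = -4.15, y would be about 11.4241' — the premise is untested.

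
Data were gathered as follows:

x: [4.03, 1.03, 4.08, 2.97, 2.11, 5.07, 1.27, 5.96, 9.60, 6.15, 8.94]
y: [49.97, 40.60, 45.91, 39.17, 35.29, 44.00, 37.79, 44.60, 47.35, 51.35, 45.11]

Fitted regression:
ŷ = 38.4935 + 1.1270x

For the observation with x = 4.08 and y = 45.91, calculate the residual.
Residual = 2.8183

The residual is the difference between the actual value and the predicted value:

Residual = y - ŷ

Step 1: Calculate predicted value
ŷ = 38.4935 + 1.1270 × 4.08
ŷ = 43.0917

Step 2: Calculate residual
Residual = 45.91 - 43.0917
Residual = 2.8183

Interpretation: the model underestimates the actual value by 2.8183 at this point (positive residual → observation lies above the fitted line).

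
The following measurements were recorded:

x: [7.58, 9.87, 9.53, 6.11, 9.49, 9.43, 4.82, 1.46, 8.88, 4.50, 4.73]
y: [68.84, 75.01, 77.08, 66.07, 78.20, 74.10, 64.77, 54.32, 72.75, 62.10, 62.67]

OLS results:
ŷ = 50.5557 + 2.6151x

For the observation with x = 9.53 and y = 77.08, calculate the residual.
Residual = 1.6024

The residual is the difference between the actual value and the predicted value:

Residual = y - ŷ

Step 1: Calculate predicted value
ŷ = 50.5557 + 2.6151 × 9.53
ŷ = 75.4776

Step 2: Calculate residual
Residual = 77.08 - 75.4776
Residual = 1.6024

Interpretation: the model underestimates the actual value by 1.6024 at this point (positive residual → observation lies above the fitted line).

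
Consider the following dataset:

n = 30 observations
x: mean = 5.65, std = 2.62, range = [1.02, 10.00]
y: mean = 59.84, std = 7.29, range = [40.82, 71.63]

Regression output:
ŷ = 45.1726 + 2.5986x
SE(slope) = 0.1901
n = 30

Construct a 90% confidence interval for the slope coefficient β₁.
The 90% CI for β₁ is (2.2752, 2.9220)

Confidence interval for the slope:

The 90% CI for β₁ is: β̂₁ ± t*(α/2, n-2) × SE(β̂₁)

Step 1: Find critical t-value
- Confidence level = 0.9
- Degrees of freedom = n - 2 = 30 - 2 = 28
- t*(α/2, 28) = 1.7011

Step 2: Calculate margin of error
Margin = 1.7011 × 0.1901 = 0.3234

Step 3: Construct interval
CI = 2.5986 ± 0.3234
CI = (2.2752, 2.9220)

Interpretation: We are 90% confident that the true slope β₁ lies between 2.2752 and 2.9220.
Both endpoints are positive, so the data support a genuinely positive slope at this confidence level.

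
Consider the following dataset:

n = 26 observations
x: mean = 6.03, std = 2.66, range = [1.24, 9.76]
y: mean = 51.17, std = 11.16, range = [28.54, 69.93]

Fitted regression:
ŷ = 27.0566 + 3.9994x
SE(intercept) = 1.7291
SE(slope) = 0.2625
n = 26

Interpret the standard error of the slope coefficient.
SE(slope) = 0.2625 measures the uncertainty in the estimated slope. The coefficient is estimated precisely (SE/|β̂₁| = 6.6%).

SE(β̂₁) = s / √Sxx, where s is the residual standard deviation and Sxx = Σ(x − x̄)². It is the yardstick for how far β̂₁ = 3.9994 could plausibly be from the true slope.

Relative precision:
- SE / |β̂₁| = 0.2625 / 3.9994 = 6.6%
- Rule of thumb (under 20%: precise; 20% to under 50%: moderately precise; 50% or more: imprecise) → precise

Link to the t-test: t = β̂₁ / SE(β̂₁) = 3.9994 / 0.2625 = 15.2358, the statistic for H₀: β₁ = 0.

What drives SE(β̂₁): more residual scatter → larger SE; larger n (here n = 26) → smaller SE; wider spread of x values → smaller SE.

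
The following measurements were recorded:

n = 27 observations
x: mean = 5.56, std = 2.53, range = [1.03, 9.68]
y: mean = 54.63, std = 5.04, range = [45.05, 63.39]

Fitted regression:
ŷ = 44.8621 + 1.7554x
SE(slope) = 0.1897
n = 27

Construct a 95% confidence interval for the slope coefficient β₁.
The 95% CI for β₁ is (1.3647, 2.1461)

Confidence interval for the slope:

The 95% CI for β₁ is: β̂₁ ± t*(α/2, n-2) × SE(β̂₁)

Step 1: Find critical t-value
- Confidence level = 0.95
- Degrees of freedom = n - 2 = 27 - 2 = 25
- t*(α/2, 25) = 2.0595

Step 2: Calculate margin of error
Margin = 2.0595 × 0.1897 = 0.3907

Step 3: Construct interval
CI = 1.7554 ± 0.3907
CI = (1.3647, 2.1461)

Interpretation: We are 95% confident that the true slope β₁ lies between 1.3647 and 2.1461.
The interval does not include 0, suggesting a significant linear relationship.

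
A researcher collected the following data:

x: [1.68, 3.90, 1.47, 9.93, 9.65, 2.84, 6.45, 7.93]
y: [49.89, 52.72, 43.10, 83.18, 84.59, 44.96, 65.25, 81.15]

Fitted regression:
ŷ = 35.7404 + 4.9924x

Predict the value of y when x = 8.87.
ŷ = 80.0230

Plug x = 8.87 into the fitted line:

ŷ = 35.7404 + 4.9924 × 8.87
ŷ = 35.7404 + 44.2826
ŷ = 80.0230

This is a point prediction; actual observations scatter around it by roughly the residual standard deviation.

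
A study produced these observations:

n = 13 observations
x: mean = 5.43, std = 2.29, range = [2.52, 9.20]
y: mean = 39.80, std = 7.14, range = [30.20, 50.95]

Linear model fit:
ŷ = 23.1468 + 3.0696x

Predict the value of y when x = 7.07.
ŷ = 44.8489

To predict y for x = 7.07, substitute into the regression equation:

ŷ = 23.1468 + 3.0696 × 7.07
ŷ = 23.1468 + 21.7021
ŷ = 44.8489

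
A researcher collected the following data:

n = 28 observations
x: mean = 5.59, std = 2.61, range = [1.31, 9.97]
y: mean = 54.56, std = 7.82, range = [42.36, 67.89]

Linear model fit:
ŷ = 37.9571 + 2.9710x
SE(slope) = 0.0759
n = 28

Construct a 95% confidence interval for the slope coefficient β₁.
The 95% CI for β₁ is (2.8150, 3.1270)

Confidence interval for the slope:

The 95% CI for β₁ is: β̂₁ ± t*(α/2, n-2) × SE(β̂₁)

Step 1: Find critical t-value
- Confidence level = 0.95
- Degrees of freedom = n - 2 = 28 - 2 = 26
- t*(α/2, 26) = 2.0555

Step 2: Calculate margin of error
Margin = 2.0555 × 0.0759 = 0.1560

Step 3: Construct interval
CI = 2.9710 ± 0.1560
CI = (2.8150, 3.1270)

Interpretation: We are 95% confident that the true slope β₁ lies between 2.8150 and 3.1270.
Both endpoints are positive, so the data support a genuinely positive slope at this confidence level.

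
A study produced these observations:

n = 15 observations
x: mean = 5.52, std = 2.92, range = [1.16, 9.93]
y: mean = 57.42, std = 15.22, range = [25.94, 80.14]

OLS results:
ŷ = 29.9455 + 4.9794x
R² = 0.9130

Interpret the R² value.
The model explains 91.30% of the variance in y (R² = 0.9130), leaving 8.70% unexplained; the fit is strong.

R² (coefficient of determination) measures the proportion of variance in y explained by the regression model.

Here R² = 0.9130:
- Explained: 91.30% of the variation in y
- Unexplained (residual): 100% − 91.30% = 8.70%
- Rule of thumb (below 0.3 weak; 0.3 to below 0.7 moderate; 0.7 and above strong) → strong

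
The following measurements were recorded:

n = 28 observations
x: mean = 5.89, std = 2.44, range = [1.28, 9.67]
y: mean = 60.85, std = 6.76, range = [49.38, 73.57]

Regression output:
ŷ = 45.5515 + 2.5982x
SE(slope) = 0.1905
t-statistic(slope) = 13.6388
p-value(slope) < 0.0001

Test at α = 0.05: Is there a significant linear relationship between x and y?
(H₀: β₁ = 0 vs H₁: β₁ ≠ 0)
p-value < 0.0001 < α = 0.05, so we reject H₀. The relationship is significant.

Hypothesis test for the slope coefficient:

H₀: β₁ = 0 (no linear relationship)
H₁: β₁ ≠ 0 (linear relationship exists)

Test statistic: t = β̂₁ / SE(β̂₁) = 2.5982 / 0.1905 = 13.6388

With df = 26, the two-sided p-value for |t| = 13.6388 is <0.0001.

Decision rule: reject H₀ if p-value < α.
p-value < 0.0001 < α = 0.05 → reject H₀.

Conclusion: the linear association between x and y is significant at the 5% level.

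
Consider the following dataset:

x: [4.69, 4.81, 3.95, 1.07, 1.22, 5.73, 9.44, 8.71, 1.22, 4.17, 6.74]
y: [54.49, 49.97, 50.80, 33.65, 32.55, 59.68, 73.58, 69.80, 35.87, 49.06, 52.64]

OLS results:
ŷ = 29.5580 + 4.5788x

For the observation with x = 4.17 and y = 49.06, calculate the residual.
Residual = 0.4084

The residual is the difference between the actual value and the predicted value:

Residual = y - ŷ

Step 1: Calculate predicted value
ŷ = 29.5580 + 4.5788 × 4.17
ŷ = 48.6516

Step 2: Calculate residual
Residual = 49.06 - 48.6516
Residual = 0.4084

Interpretation: the model underestimates the actual value by 0.4084 at this point (positive residual → observation lies above the fitted line).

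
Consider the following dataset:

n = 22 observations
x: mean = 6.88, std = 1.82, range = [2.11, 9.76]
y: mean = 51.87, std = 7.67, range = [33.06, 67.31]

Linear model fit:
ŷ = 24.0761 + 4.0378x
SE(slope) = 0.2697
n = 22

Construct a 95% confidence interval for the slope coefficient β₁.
The 95% CI for β₁ is (3.4752, 4.6004)

Confidence interval for the slope:

The 95% CI for β₁ is: β̂₁ ± t*(α/2, n-2) × SE(β̂₁)

Step 1: Find critical t-value
- Confidence level = 0.95
- Degrees of freedom = n - 2 = 22 - 2 = 20
- t*(α/2, 20) = 2.0860

Step 2: Calculate margin of error
Margin = 2.0860 × 0.2697 = 0.5626

Step 3: Construct interval
CI = 4.0378 ± 0.5626
CI = (3.4752, 4.6004)

Interpretation: intervals built this way capture the true β₁ in 95% of repeated samples; here the plausible range for the per-unit effect of x on y is 3.4752 to 4.6004.
Since 0 is outside the interval, a two-sided test at α = 0.05 would reject H₀: β₁ = 0.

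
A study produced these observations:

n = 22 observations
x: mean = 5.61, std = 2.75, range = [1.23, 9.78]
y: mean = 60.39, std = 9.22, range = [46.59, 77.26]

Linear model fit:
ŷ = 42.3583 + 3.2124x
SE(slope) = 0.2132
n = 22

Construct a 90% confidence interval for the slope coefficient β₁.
The 90% CI for β₁ is (2.8447, 3.5801)

Confidence interval for the slope:

The 90% CI for β₁ is: β̂₁ ± t*(α/2, n-2) × SE(β̂₁)

Step 1: Find critical t-value
- Confidence level = 0.9
- Degrees of freedom = n - 2 = 22 - 2 = 20
- t*(α/2, 20) = 1.7247

Step 2: Calculate margin of error
Margin = 1.7247 × 0.2132 = 0.3677

Step 3: Construct interval
CI = 3.2124 ± 0.3677
CI = (2.8447, 3.5801)

Interpretation: We are 90% confident that the true slope β₁ lies between 2.8447 and 3.5801.
The interval does not include 0, suggesting a significant linear relationship.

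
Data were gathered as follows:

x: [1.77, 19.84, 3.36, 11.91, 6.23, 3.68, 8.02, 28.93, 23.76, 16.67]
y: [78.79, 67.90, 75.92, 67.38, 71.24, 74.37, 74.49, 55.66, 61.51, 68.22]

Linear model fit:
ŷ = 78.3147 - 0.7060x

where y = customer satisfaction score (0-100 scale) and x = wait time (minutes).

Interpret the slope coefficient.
An increase of one minute in wait time is associated with a 0.7060 points decrease in predicted satisfaction score.

The slope coefficient β₁ = -0.7060 represents the marginal effect of wait time on satisfaction score.

Interpretation:
- Wait time up by 1 minute → predicted satisfaction score decreases by 0.7060 points
- This is a linear approximation: the same per-unit change is assumed across the whole observed x range
- The slope describes association in these data, not necessarily a causal effect

(β₀ = 78.3147 is the fitted value at x = 0 and is not part of the slope interpretation.)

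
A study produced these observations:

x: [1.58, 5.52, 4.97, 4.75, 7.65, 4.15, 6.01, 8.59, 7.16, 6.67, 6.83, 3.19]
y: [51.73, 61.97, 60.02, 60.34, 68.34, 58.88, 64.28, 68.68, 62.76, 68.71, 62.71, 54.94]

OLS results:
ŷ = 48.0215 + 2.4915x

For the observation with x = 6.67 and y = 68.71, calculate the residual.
Residual = 4.0702

The residual is the difference between the actual value and the predicted value:

Residual = y - ŷ

Step 1: Calculate predicted value
ŷ = 48.0215 + 2.4915 × 6.67
ŷ = 64.6398

Step 2: Calculate residual
Residual = 68.71 - 64.6398
Residual = 4.0702

The residual is positive, so the observed y = 68.71 sits above the regression line (the line underestimates it by 4.0702).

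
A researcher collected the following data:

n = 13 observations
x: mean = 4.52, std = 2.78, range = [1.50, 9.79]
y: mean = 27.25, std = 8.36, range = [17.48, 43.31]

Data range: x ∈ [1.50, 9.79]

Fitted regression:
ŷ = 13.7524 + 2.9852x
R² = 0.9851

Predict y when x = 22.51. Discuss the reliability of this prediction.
ŷ = 80.9493, but this is extrapolation (above the data range [1.50, 9.79]) and may be unreliable.

Prediction calculation:
ŷ = 13.7524 + 2.9852 × 22.51
ŷ = 80.9493

Reliability:
- Data range: x ∈ [1.50, 9.79]
- Prediction point: x = 22.51 is 12.72 units above the observed range → this is EXTRAPOLATION, not interpolation

Why that matters here:
- The linear relationship may not hold outside the observed range
- There are no observations near this x to validate the fitted line there

A defensible statement: 'if the linear trend continued to x = 22.51, y would be about 80.9493' — the premise is untested.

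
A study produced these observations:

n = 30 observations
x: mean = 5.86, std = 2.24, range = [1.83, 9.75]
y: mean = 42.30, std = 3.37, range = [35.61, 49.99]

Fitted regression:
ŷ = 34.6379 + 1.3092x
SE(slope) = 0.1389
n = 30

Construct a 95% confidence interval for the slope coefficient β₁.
The 95% CI for β₁ is (1.0247, 1.5937)

Confidence interval for the slope:

The 95% CI for β₁ is: β̂₁ ± t*(α/2, n-2) × SE(β̂₁)

Step 1: Find critical t-value
- Confidence level = 0.95
- Degrees of freedom = n - 2 = 30 - 2 = 28
- t*(α/2, 28) = 2.0484

Step 2: Calculate margin of error
Margin = 2.0484 × 0.1389 = 0.2845

Step 3: Construct interval
CI = 1.3092 ± 0.2845
CI = (1.0247, 1.5937)

Interpretation: each one-unit increase in x is associated with a change in mean y of between 1.0247 and 1.5937, with 95% confidence.
Since 0 is outside the interval, a two-sided test at α = 0.05 would reject H₀: β₁ = 0.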